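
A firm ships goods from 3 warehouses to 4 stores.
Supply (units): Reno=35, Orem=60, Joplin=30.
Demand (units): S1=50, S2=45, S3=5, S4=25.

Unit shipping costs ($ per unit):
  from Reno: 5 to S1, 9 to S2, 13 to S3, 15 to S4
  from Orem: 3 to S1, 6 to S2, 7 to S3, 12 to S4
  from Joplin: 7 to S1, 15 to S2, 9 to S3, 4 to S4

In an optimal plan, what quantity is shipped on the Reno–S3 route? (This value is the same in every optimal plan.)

Optimal shipments:
  Reno to S1: 35 × $5 = $175
  Orem to S1: 15 × $3 = $45
  Orem to S2: 45 × $6 = $270
  Joplin to S3: 5 × $9 = $45
  Joplin to S4: 25 × $4 = $100
Total cost = $635.
The route Reno→S3 is not used.

0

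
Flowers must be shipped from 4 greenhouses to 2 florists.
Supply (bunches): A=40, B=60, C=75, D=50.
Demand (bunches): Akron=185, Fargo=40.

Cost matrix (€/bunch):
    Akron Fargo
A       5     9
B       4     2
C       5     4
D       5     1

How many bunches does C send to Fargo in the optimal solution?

0

The minimum-cost plan:
  A→Akron: 40 bunches
  B→Akron: 60 bunches
  C→Akron: 75 bunches
  D→Akron: 10 bunches
  D→Fargo: 40 bunches
Total cost = €905.
The route C→Fargo is not used.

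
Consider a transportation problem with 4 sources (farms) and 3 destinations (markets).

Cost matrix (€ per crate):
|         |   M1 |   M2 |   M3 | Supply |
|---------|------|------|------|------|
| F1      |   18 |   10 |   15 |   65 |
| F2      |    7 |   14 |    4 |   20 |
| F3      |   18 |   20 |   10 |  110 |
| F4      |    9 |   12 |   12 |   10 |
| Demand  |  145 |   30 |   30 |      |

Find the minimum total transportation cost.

Optimal allocation:
  F1 to M1: 35 × €18 = €630
  F1 to M2: 30 × €10 = €300
  F2 to M1: 20 × €7 = €140
  F3 to M1: 80 × €18 = €1440
  F3 to M3: 30 × €10 = €300
  F4 to M1: 10 × €9 = €90
Total = 630 + 300 + 140 + 1440 + 300 + 90 = €2900.
(Supply check: F1 ships 65; F2 ships 20; F3 ships 110; F4 ships 10.)

2900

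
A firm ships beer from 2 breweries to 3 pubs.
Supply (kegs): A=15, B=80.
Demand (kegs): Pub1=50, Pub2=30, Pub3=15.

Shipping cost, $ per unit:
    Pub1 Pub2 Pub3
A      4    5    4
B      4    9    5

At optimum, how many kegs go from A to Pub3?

0

Solving gives:
  A to Pub2: 15 × $5 = $75
  B to Pub1: 50 × $4 = $200
  B to Pub2: 15 × $9 = $135
  B to Pub3: 15 × $5 = $75
Total cost = $485.
The route A→Pub3 is not used.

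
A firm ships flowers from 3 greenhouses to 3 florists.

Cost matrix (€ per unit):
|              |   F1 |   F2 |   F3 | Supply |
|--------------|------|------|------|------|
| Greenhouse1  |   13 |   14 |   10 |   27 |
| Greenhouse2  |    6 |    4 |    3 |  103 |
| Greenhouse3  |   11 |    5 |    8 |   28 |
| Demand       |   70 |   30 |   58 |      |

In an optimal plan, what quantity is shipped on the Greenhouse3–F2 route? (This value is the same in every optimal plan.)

28

Solving gives:
  Greenhouse1→F3: 27 bunches
  Greenhouse2→F1: 70 bunches
  Greenhouse2→F2: 2 bunches
  Greenhouse2→F3: 31 bunches
  Greenhouse3→F2: 28 bunches
Total cost = €931.
So Greenhouse3→F2 carries 28 bunches.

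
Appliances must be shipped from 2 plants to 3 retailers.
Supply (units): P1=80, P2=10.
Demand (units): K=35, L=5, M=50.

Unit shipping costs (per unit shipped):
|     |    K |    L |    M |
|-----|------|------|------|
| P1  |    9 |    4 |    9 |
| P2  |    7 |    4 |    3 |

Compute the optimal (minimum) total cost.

A cheapest plan:
  P1–K: 35 units
  P1–L: 5 units
  P1–M: 40 units
  P2–M: 10 units
Total cost = 725.
(Supply check: P1 ships 80; P2 ships 10.)

725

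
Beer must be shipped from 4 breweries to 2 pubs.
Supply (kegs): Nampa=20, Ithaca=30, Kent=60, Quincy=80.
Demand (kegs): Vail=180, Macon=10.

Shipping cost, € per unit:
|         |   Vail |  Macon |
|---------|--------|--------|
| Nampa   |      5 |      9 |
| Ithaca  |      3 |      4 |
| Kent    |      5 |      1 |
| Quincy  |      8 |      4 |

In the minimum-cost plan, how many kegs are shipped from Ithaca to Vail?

Optimal shipments:
  Nampa→Vail: 20 × €5 = €100
  Ithaca→Vail: 30 × €3 = €90
  Kent→Vail: 50 × €5 = €250
  Kent→Macon: 10 × €1 = €10
  Quincy→Vail: 80 × €8 = €640
Total cost = €1090.
So Ithaca→Vail carries 30 kegs.

30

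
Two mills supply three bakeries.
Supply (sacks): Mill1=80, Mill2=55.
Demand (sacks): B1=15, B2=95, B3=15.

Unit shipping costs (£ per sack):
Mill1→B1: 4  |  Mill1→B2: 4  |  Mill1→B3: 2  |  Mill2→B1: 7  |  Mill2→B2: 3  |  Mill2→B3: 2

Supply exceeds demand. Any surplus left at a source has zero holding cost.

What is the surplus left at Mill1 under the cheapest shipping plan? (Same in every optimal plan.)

An optimal plan:
  Mill1–B1: 15 × £4 = £60
  Mill1–B2: 40 × £4 = £160
  Mill1–B3: 15 × £2 = £30
  Mill2–B2: 55 × £3 = £165
Total cost = £415.
Mill1 ships 70 of its 80, leaving 10.

10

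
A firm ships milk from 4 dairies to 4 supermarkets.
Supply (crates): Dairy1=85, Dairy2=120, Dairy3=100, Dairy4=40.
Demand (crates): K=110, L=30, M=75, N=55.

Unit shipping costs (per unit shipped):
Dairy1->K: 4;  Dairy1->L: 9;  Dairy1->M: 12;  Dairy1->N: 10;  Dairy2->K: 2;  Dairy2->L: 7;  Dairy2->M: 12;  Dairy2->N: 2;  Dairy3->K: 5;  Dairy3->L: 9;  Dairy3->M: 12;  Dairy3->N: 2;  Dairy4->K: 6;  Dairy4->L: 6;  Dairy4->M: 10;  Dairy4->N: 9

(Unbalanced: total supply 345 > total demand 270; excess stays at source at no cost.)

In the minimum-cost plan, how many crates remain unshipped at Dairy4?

An optimal plan:
  Dairy1→M: 10 crates
  Dairy2→K: 110 crates
  Dairy2→L: 10 crates
  Dairy3→M: 45 crates
  Dairy3→N: 55 crates
  Dairy4→L: 20 crates
  Dairy4→M: 20 crates
Total cost = 1380.
Dairy4 ships 40 of its 40, leaving 0.

0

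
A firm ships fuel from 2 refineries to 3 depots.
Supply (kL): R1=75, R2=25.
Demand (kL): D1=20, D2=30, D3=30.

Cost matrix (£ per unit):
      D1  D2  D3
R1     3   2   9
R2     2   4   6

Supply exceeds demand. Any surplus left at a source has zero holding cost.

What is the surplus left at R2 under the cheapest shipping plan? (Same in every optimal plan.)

An optimal plan:
  R1->D1: 20 × £3 = £60
  R1->D2: 30 × £2 = £60
  R1->D3: 5 × £9 = £45
  R2->D3: 25 × £6 = £150
Total cost = £315.
R2 ships 25 of its 25, leaving 0.

0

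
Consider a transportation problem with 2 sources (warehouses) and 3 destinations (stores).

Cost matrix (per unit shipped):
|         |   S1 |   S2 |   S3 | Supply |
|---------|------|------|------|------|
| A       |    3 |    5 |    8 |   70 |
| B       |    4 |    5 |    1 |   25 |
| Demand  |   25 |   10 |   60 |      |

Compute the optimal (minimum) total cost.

430

One minimum-cost allocation:
  A–S1: 25 × 3 = 75
  A–S2: 10 × 5 = 50
  A–S3: 35 × 8 = 280
  B–S3: 25 × 1 = 25
Total = 75 + 50 + 280 + 25 = 430.
(Supply check: A ships 70; B ships 25.)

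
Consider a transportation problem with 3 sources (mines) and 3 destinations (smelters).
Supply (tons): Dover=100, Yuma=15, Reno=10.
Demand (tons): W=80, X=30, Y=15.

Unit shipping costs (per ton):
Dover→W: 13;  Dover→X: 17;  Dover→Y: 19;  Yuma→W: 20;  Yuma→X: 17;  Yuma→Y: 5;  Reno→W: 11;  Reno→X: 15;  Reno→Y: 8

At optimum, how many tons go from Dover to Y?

Solving gives:
  Dover to W: 70 × 13 = 910
  Dover to X: 30 × 17 = 510
  Yuma to Y: 15 × 5 = 75
  Reno to W: 10 × 11 = 110
Total cost = 1605.
The route Dover→Y is not used.

0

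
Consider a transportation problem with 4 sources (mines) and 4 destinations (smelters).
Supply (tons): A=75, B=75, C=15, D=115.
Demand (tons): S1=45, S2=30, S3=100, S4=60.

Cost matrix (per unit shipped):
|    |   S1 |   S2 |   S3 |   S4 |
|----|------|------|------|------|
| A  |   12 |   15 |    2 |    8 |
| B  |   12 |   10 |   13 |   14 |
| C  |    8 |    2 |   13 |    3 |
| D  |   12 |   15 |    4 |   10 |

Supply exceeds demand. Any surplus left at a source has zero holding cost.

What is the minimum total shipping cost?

One minimum-cost allocation:
  A→S3: 15 tons
  A→S4: 60 tons
  B→S1: 15 tons
  B→S2: 15 tons
  C→S2: 15 tons
  D→S1: 30 tons
  D→S3: 85 tons
Total cost = 1570.

1570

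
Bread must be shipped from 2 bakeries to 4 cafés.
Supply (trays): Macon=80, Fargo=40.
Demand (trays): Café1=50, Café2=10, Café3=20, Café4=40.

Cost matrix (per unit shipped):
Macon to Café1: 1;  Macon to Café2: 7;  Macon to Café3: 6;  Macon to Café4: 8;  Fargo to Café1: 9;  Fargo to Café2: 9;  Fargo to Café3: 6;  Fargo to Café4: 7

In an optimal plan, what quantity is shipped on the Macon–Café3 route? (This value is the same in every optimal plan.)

20

Solving gives:
  Macon→Café1: 50 trays
  Macon→Café2: 10 trays
  Macon→Café3: 20 trays
  Fargo→Café4: 40 trays
Total cost = 520.
So Macon→Café3 carries 20 trays.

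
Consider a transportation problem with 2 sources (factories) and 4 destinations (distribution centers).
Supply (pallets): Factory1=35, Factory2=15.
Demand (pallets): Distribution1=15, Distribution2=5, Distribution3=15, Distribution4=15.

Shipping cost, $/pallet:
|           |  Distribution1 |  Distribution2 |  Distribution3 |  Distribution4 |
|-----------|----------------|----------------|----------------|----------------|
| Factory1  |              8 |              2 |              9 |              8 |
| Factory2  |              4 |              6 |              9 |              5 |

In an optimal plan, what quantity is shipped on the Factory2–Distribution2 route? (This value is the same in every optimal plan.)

0

The minimum-cost plan:
  Factory1–Distribution2: 5 × $2 = $10
  Factory1–Distribution3: 15 × $9 = $135
  Factory1–Distribution4: 15 × $8 = $120
  Factory2–Distribution1: 15 × $4 = $60
Total cost = $325.
The route Factory2→Distribution2 is not used.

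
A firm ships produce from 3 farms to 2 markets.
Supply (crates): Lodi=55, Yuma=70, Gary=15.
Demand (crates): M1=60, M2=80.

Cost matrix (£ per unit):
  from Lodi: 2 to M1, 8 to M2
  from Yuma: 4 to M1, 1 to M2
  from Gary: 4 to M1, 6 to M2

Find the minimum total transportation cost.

Optimal allocation:
  Lodi→M1: 55 × £2 = £110
  Yuma→M2: 70 × £1 = £70
  Gary→M1: 5 × £4 = £20
  Gary→M2: 10 × £6 = £60
Total = 110 + 70 + 20 + 60 = £260.

260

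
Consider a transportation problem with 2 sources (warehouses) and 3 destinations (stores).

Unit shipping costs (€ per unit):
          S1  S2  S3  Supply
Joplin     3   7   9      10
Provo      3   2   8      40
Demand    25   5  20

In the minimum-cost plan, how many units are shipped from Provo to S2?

5

The minimum-cost plan:
  Joplin to S1: 10 units
  Provo to S1: 15 units
  Provo to S2: 5 units
  Provo to S3: 20 units
Total cost = €245.
So Provo→S2 carries 5 units.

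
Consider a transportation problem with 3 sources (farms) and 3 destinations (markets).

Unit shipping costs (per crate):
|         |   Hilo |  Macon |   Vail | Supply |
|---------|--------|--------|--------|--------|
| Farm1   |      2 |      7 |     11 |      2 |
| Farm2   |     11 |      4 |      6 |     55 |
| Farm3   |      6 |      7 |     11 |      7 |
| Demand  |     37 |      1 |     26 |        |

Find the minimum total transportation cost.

514

An optimal shipping plan:
  Farm1–Hilo: 2 × 2 = 4
  Farm2–Hilo: 28 × 11 = 308
  Farm2–Macon: 1 × 4 = 4
  Farm2–Vail: 26 × 6 = 156
  Farm3–Hilo: 7 × 6 = 42
Total = 4 + 308 + 4 + 156 + 42 = 514.
(Supply check: Farm1 ships 2; Farm2 ships 55; Farm3 ships 7.)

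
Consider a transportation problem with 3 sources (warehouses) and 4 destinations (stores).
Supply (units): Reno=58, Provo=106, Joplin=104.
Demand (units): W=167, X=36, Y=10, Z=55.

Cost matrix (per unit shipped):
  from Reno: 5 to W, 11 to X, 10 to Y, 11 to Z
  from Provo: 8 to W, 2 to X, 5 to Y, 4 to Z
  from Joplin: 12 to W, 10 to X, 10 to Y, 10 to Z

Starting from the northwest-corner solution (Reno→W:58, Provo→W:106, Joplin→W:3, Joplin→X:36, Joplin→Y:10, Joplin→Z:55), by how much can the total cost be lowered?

264

Current plan cost = 58·5 + 106·8 + 3·12 + 36·10 + 10·10 + 55·10 = 2184.
Optimal plan:
  Reno to W: 58 × 5 = 290
  Provo to W: 5 × 8 = 40
  Provo to X: 36 × 2 = 72
  Provo to Y: 10 × 5 = 50
  Provo to Z: 55 × 4 = 220
  Joplin to W: 104 × 12 = 1248
Optimal cost = 1920.
Saving = 2184 − 1920 = 264.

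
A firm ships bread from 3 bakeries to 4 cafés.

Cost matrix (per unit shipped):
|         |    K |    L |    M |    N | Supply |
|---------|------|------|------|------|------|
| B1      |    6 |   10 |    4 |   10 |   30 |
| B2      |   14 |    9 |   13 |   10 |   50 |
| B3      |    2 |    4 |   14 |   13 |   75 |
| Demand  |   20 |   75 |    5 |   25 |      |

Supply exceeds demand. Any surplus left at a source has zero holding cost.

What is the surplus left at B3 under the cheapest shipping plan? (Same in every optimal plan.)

0

An optimal plan:
  B1–K: 20 trays
  B1–M: 5 trays
  B1–N: 5 trays
  B2–N: 20 trays
  B3–L: 75 trays
Total cost = 690.
B3 ships 75 of its 75, leaving 0.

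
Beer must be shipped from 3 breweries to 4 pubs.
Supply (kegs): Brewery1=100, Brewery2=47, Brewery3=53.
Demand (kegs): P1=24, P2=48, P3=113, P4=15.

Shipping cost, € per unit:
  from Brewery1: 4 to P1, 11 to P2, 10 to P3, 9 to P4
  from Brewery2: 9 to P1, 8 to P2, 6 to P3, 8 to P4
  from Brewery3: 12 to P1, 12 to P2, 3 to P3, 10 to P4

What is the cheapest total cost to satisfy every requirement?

1330

One minimum-cost allocation:
  Brewery1→P1: 24 × €4 = €96
  Brewery1→P2: 48 × €11 = €528
  Brewery1→P3: 13 × €10 = €130
  Brewery1→P4: 15 × €9 = €135
  Brewery2→P3: 47 × €6 = €282
  Brewery3→P3: 53 × €3 = €159
Total = 96 + 528 + 130 + 135 + 282 + 159 = €1330.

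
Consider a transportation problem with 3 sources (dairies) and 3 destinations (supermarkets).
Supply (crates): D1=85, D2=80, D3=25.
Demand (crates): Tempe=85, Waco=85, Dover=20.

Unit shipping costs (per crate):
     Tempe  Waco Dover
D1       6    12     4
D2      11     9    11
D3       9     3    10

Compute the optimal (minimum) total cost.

1305

An optimal shipping plan:
  D1→Tempe: 65 × 6 = 390
  D1→Dover: 20 × 4 = 80
  D2→Tempe: 20 × 11 = 220
  D2→Waco: 60 × 9 = 540
  D3→Waco: 25 × 3 = 75
Total = 390 + 80 + 220 + 540 + 75 = 1305.
(Supply check: D1 ships 85; D2 ships 80; D3 ships 25.)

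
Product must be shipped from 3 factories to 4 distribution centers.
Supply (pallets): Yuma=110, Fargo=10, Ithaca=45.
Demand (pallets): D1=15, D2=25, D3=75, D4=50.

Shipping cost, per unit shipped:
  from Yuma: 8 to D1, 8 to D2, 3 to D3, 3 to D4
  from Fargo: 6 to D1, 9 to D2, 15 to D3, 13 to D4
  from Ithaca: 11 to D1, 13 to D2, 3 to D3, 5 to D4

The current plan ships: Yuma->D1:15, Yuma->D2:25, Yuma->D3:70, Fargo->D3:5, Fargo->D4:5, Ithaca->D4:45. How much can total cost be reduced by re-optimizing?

220

Current plan cost = 15·8 + 25·8 + 70·3 + 5·15 + 5·13 + 45·5 = 895.
Optimal plan:
  Yuma to D1: 5 × 8 = 40
  Yuma to D2: 25 × 8 = 200
  Yuma to D3: 30 × 3 = 90
  Yuma to D4: 50 × 3 = 150
  Fargo to D1: 10 × 6 = 60
  Ithaca to D3: 45 × 3 = 135
Optimal cost = 675.
Saving = 895 − 675 = 220.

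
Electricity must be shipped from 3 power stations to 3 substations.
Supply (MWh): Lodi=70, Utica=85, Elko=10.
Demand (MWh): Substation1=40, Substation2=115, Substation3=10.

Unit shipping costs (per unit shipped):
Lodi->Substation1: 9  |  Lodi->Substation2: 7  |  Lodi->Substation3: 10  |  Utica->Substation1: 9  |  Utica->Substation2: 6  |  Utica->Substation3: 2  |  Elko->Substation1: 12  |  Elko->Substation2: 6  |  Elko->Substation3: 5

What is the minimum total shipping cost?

1100

An optimal shipping plan:
  Lodi to Substation1: 40 × 9 = 360
  Lodi to Substation2: 30 × 7 = 210
  Utica to Substation2: 75 × 6 = 450
  Utica to Substation3: 10 × 2 = 20
  Elko to Substation2: 10 × 6 = 60
Total = 360 + 210 + 450 + 20 + 60 = 1100.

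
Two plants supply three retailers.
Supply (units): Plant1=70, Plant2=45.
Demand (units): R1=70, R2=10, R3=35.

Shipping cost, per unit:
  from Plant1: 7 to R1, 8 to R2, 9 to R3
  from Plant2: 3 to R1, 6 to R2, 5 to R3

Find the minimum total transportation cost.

An optimal shipping plan:
  Plant1 to R1: 25 × 7 = 175
  Plant1 to R2: 10 × 8 = 80
  Plant1 to R3: 35 × 9 = 315
  Plant2 to R1: 45 × 3 = 135
Total = 175 + 80 + 315 + 135 = 705.

705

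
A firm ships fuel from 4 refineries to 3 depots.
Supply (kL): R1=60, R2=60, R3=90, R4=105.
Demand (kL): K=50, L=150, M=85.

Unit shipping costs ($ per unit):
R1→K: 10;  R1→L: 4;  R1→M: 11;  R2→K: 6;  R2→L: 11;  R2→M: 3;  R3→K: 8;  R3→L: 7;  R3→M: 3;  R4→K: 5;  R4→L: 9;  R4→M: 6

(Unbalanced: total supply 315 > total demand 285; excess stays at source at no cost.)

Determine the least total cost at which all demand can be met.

1425

A cheapest plan:
  R1->L: 60 kL
  R2->M: 60 kL
  R3->L: 65 kL
  R3->M: 25 kL
  R4->K: 50 kL
  R4->L: 25 kL
Total cost = $1425.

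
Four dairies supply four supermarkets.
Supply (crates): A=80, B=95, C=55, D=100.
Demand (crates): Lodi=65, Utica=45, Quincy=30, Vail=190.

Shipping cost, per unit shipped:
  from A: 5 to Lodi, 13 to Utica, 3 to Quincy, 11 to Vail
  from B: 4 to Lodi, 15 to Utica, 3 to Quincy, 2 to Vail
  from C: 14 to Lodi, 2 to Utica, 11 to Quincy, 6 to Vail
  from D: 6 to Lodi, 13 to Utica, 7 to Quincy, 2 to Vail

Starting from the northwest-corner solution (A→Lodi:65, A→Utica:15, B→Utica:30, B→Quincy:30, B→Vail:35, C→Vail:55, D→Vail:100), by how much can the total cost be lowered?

750

Current plan cost = 65·5 + 15·13 + 30·15 + 30·3 + 35·2 + 55·6 + 100·2 = 1660.
Optimal plan:
  A–Lodi: 50 × 5 = 250
  A–Quincy: 30 × 3 = 90
  B–Lodi: 15 × 4 = 60
  B–Vail: 80 × 2 = 160
  C–Utica: 45 × 2 = 90
  C–Vail: 10 × 6 = 60
  D–Vail: 100 × 2 = 200
Optimal cost = 910.
Saving = 1660 − 910 = 750.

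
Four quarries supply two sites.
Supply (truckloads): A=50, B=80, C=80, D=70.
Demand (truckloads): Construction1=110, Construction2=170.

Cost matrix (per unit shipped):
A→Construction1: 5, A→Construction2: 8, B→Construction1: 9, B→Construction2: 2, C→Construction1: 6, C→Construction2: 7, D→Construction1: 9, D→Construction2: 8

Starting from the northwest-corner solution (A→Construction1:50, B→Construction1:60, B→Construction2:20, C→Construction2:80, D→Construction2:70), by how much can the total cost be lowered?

480

Current plan cost = 50·5 + 60·9 + 20·2 + 80·7 + 70·8 = 1950.
Optimal plan:
  A→Construction1: 50 truckloads
  B→Construction2: 80 truckloads
  C→Construction1: 60 truckloads
  C→Construction2: 20 truckloads
  D→Construction2: 70 truckloads
Optimal cost = 1470.
Saving = 1950 − 1470 = 480.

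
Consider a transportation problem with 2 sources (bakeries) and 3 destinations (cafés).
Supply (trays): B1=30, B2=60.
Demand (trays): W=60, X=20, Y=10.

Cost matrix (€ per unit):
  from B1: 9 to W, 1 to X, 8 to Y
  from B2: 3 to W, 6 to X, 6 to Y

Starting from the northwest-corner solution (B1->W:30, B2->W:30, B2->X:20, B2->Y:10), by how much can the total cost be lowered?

Current plan cost = 30·9 + 30·3 + 20·6 + 10·6 = €540.
Optimal plan:
  B1→X: 20 × €1 = €20
  B1→Y: 10 × €8 = €80
  B2→W: 60 × €3 = €180
Optimal cost = €280.
Saving = 540 − 280 = €260.

260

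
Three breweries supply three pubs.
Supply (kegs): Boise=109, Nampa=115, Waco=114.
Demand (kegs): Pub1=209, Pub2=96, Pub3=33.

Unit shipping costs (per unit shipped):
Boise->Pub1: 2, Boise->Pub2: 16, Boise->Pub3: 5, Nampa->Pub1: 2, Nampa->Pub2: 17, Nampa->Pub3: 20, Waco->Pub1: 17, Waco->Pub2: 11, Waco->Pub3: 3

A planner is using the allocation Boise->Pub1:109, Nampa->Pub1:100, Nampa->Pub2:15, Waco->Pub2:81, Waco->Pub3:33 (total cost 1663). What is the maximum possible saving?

Current plan cost = 109·2 + 100·2 + 15·17 + 81·11 + 33·3 = 1663.
Optimal plan:
  Boise->Pub1: 94 × 2 = 188
  Boise->Pub3: 15 × 5 = 75
  Nampa->Pub1: 115 × 2 = 230
  Waco->Pub2: 96 × 11 = 1056
  Waco->Pub3: 18 × 3 = 54
Optimal cost = 1603.
Saving = 1663 − 1603 = 60.

60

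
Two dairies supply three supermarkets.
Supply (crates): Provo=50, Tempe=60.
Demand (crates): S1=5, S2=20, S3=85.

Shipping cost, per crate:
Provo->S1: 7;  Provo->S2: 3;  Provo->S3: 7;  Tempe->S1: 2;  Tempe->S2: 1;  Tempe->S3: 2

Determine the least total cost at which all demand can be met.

390

A cheapest plan:
  Provo–S1: 5 crates
  Provo–S2: 20 crates
  Provo–S3: 25 crates
  Tempe–S3: 60 crates
Total cost = 390.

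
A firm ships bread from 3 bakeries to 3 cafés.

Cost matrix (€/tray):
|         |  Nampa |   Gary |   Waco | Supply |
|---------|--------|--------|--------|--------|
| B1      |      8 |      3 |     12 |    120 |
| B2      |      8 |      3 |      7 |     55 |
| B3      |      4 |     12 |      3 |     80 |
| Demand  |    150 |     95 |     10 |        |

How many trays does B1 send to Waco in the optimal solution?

0

Optimal shipments:
  B1→Nampa: 25 trays
  B1→Gary: 95 trays
  B2→Nampa: 55 trays
  B3→Nampa: 70 trays
  B3→Waco: 10 trays
Total cost = €1235.
The route B1→Waco is not used.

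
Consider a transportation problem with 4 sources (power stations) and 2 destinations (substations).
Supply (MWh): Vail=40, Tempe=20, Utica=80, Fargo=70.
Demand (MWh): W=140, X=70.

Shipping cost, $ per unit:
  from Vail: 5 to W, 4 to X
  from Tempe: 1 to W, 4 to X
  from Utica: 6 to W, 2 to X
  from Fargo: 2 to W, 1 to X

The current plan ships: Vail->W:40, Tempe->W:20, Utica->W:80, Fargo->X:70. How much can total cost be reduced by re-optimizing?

Current plan cost = 40·5 + 20·1 + 80·6 + 70·1 = $770.
Optimal plan:
  Vail to W: 40 × $5 = $200
  Tempe to W: 20 × $1 = $20
  Utica to W: 10 × $6 = $60
  Utica to X: 70 × $2 = $140
  Fargo to W: 70 × $2 = $140
Optimal cost = $560.
Saving = 770 − 560 = $210.

210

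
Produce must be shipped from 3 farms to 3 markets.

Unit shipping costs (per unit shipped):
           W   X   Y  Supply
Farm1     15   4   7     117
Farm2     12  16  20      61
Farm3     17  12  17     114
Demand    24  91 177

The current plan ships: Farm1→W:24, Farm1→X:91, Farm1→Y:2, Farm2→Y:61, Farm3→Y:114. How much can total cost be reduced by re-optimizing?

Current plan cost = 24·15 + 91·4 + 2·7 + 61·20 + 114·17 = 3896.
Optimal plan:
  Farm1 to Y: 117 × 7 = 819
  Farm2 to W: 24 × 12 = 288
  Farm2 to Y: 37 × 20 = 740
  Farm3 to X: 91 × 12 = 1092
  Farm3 to Y: 23 × 17 = 391
Optimal cost = 3330.
Saving = 3896 − 3330 = 566.

566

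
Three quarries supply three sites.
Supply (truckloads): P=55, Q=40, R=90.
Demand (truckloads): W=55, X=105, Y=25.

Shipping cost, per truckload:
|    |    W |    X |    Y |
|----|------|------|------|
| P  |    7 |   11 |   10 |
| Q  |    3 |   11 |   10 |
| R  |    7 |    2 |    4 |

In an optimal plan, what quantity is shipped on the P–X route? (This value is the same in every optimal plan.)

15

The minimum-cost plan:
  P to W: 15 × 7 = 105
  P to X: 15 × 11 = 165
  P to Y: 25 × 10 = 250
  Q to W: 40 × 3 = 120
  R to X: 90 × 2 = 180
Total cost = 820.
So P→X carries 15 truckloads.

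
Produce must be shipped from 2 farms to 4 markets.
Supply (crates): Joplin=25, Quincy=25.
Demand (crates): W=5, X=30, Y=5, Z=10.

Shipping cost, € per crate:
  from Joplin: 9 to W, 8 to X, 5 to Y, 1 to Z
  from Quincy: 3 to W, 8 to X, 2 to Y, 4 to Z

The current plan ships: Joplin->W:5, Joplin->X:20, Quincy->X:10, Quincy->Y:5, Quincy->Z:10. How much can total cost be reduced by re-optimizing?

60

Current plan cost = 5·9 + 20·8 + 10·8 + 5·2 + 10·4 = €335.
Optimal plan:
  Joplin–X: 15 × €8 = €120
  Joplin–Z: 10 × €1 = €10
  Quincy–W: 5 × €3 = €15
  Quincy–X: 15 × €8 = €120
  Quincy–Y: 5 × €2 = €10
Optimal cost = €275.
Saving = 335 − 275 = €60.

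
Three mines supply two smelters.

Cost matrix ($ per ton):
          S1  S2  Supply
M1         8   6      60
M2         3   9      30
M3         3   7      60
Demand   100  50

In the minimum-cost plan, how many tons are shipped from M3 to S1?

60

The minimum-cost plan:
  M1–S1: 10 tons
  M1–S2: 50 tons
  M2–S1: 30 tons
  M3–S1: 60 tons
Total cost = $650.
So M3→S1 carries 60 tons.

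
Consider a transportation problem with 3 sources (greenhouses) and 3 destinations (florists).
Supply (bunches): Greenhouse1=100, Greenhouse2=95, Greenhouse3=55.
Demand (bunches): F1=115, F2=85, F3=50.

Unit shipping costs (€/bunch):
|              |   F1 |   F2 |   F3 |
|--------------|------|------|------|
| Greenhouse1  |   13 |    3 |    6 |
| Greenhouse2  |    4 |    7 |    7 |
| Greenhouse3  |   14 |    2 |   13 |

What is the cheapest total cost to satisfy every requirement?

One minimum-cost allocation:
  Greenhouse1 to F1: 20 × €13 = €260
  Greenhouse1 to F2: 30 × €3 = €90
  Greenhouse1 to F3: 50 × €6 = €300
  Greenhouse2 to F1: 95 × €4 = €380
  Greenhouse3 to F2: 55 × €2 = €110
Total = 260 + 90 + 300 + 380 + 110 = €1140.

1140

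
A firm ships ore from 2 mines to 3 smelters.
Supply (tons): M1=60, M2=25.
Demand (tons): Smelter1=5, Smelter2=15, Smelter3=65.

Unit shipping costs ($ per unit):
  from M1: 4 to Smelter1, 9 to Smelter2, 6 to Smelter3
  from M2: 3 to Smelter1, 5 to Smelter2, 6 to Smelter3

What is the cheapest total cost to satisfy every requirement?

An optimal shipping plan:
  M1 to Smelter3: 60 × $6 = $360
  M2 to Smelter1: 5 × $3 = $15
  M2 to Smelter2: 15 × $5 = $75
  M2 to Smelter3: 5 × $6 = $30
Total = 360 + 15 + 75 + 30 = $480.

480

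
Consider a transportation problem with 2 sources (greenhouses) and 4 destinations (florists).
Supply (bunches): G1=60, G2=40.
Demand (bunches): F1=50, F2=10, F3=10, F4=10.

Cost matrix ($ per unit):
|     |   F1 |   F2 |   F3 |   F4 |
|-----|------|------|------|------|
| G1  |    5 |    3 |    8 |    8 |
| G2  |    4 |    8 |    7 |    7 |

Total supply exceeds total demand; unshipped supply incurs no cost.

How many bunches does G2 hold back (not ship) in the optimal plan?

0

An optimal plan:
  G1→F1: 10 × $5 = $50
  G1→F2: 10 × $3 = $30
  G1→F3: 10 × $8 = $80
  G1→F4: 10 × $8 = $80
  G2→F1: 40 × $4 = $160
Total cost = $400.
G2 ships 40 of its 40, leaving 0.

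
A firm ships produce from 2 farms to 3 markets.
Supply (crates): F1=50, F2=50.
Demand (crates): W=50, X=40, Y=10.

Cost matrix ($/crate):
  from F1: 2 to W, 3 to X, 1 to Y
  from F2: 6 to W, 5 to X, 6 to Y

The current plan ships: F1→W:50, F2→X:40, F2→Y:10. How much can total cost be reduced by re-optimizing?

10

Current plan cost = 50·2 + 40·5 + 10·6 = $360.
Optimal plan:
  F1→W: 40 × $2 = $80
  F1→Y: 10 × $1 = $10
  F2→W: 10 × $6 = $60
  F2→X: 40 × $5 = $200
Optimal cost = $350.
Saving = 360 − 350 = $10.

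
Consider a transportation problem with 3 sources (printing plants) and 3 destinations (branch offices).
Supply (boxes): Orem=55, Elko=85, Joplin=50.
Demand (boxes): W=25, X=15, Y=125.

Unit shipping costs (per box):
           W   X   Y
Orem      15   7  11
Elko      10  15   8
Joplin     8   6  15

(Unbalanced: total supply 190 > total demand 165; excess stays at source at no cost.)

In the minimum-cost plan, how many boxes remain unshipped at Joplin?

10

An optimal plan:
  Orem->Y: 40 × 11 = 440
  Elko->Y: 85 × 8 = 680
  Joplin->W: 25 × 8 = 200
  Joplin->X: 15 × 6 = 90
Total cost = 1410.
Joplin ships 40 of its 50, leaving 10.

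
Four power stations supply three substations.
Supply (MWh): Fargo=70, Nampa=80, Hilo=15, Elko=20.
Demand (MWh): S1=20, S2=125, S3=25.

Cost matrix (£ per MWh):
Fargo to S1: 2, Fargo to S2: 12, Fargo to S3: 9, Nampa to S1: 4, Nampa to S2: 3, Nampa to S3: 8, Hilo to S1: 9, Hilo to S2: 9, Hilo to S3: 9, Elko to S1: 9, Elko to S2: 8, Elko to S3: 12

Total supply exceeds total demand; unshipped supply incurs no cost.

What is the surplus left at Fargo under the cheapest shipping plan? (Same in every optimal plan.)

15

An optimal plan:
  Fargo–S1: 20 × £2 = £40
  Fargo–S2: 10 × £12 = £120
  Fargo–S3: 25 × £9 = £225
  Nampa–S2: 80 × £3 = £240
  Hilo–S2: 15 × £9 = £135
  Elko–S2: 20 × £8 = £160
Total cost = £920.
Fargo ships 55 of its 70, leaving 15.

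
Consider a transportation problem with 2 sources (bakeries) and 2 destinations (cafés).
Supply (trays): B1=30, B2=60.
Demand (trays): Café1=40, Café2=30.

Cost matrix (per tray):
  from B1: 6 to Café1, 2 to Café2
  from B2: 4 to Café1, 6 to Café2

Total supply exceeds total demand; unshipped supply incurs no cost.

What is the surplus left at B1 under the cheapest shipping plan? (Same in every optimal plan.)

0

Minimum-cost shipments:
  B1->Café2: 30 × 2 = 60
  B2->Café1: 40 × 4 = 160
Total cost = 220.
B1 ships 30 of its 30, leaving 0.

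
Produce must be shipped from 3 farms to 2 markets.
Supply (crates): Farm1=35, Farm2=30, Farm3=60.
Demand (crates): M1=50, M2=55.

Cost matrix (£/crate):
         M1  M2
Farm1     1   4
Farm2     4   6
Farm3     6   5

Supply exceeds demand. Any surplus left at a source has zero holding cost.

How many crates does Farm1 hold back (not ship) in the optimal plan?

An optimal plan:
  Farm1→M1: 35 × £1 = £35
  Farm2→M1: 15 × £4 = £60
  Farm3→M2: 55 × £5 = £275
Total cost = £370.
Farm1 ships 35 of its 35, leaving 0.

0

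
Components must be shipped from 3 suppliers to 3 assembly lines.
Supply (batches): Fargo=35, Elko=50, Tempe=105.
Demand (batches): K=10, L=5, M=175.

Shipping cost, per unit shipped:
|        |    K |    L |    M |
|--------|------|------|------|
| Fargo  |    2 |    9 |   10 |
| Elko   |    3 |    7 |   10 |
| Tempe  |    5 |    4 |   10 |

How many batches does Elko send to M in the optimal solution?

50

Solving gives:
  Fargo->K: 10 × 2 = 20
  Fargo->M: 25 × 10 = 250
  Elko->M: 50 × 10 = 500
  Tempe->L: 5 × 4 = 20
  Tempe->M: 100 × 10 = 1000
Total cost = 1790.
So Elko→M carries 50 batches.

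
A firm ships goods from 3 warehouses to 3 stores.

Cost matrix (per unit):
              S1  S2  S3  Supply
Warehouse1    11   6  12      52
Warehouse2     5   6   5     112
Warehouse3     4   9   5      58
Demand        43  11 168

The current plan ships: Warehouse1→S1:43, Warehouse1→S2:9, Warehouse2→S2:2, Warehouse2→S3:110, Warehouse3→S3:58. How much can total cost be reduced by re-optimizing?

14

Current plan cost = 43·11 + 9·6 + 2·6 + 110·5 + 58·5 = 1379.
Optimal plan:
  Warehouse1–S2: 11 × 6 = 66
  Warehouse1–S3: 41 × 12 = 492
  Warehouse2–S3: 112 × 5 = 560
  Warehouse3–S1: 43 × 4 = 172
  Warehouse3–S3: 15 × 5 = 75
Optimal cost = 1365.
Saving = 1379 − 1365 = 14.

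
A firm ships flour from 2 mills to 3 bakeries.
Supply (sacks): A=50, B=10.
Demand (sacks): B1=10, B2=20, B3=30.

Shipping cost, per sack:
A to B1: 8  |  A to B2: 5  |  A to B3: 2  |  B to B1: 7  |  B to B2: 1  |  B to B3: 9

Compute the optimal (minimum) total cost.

A cheapest plan:
  A–B1: 10 sacks
  A–B2: 10 sacks
  A–B3: 30 sacks
  B–B2: 10 sacks
Total cost = 200.

200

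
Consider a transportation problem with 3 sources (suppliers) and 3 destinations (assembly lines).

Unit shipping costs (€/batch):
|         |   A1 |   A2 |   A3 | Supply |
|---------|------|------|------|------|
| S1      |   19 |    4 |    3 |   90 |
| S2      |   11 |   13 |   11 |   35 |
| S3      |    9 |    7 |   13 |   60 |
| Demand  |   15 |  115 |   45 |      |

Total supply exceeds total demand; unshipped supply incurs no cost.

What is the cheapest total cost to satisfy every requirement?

1020

One minimum-cost allocation:
  S1→A2: 55 × €4 = €220
  S1→A3: 35 × €3 = €105
  S2→A1: 15 × €11 = €165
  S2→A3: 10 × €11 = €110
  S3→A2: 60 × €7 = €420
Total = 220 + 105 + 165 + 110 + 420 = €1020.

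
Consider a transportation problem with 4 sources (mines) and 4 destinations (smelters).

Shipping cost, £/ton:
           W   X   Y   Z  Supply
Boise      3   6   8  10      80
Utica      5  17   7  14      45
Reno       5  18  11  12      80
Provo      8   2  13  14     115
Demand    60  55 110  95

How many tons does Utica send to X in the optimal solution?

Solving gives:
  Boise->Y: 65 × £8 = £520
  Boise->Z: 15 × £10 = £150
  Utica->Y: 45 × £7 = £315
  Reno->W: 60 × £5 = £300
  Reno->Z: 20 × £12 = £240
  Provo->X: 55 × £2 = £110
  Provo->Z: 60 × £14 = £840
Total cost = £2475.
The route Utica→X is not used.

0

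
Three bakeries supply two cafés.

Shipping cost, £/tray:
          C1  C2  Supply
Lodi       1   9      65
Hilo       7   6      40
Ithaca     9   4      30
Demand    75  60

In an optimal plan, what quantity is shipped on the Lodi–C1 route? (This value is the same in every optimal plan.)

65

The minimum-cost plan:
  Lodi–C1: 65 × £1 = £65
  Hilo–C1: 10 × £7 = £70
  Hilo–C2: 30 × £6 = £180
  Ithaca–C2: 30 × £4 = £120
Total cost = £435.
So Lodi→C1 carries 65 trays.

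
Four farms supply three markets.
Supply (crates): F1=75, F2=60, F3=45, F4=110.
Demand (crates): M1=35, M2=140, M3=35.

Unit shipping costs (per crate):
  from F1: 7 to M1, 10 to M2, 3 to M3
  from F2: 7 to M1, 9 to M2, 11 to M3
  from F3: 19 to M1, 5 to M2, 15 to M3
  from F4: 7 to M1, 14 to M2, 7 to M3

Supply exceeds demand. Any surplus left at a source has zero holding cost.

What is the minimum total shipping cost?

Optimal allocation:
  F1->M1: 5 × 7 = 35
  F1->M2: 35 × 10 = 350
  F1->M3: 35 × 3 = 105
  F2->M2: 60 × 9 = 540
  F3->M2: 45 × 5 = 225
  F4->M1: 30 × 7 = 210
Total = 35 + 350 + 105 + 540 + 225 + 210 = 1465.
(Supply check: F1 ships 75; F2 ships 60; F3 ships 45; F4 ships 30.)

1465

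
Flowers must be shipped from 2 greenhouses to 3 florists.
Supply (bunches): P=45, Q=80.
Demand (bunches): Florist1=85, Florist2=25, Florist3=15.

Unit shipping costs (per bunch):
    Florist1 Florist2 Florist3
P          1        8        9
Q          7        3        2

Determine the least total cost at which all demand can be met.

430

A cheapest plan:
  P–Florist1: 45 × 1 = 45
  Q–Florist1: 40 × 7 = 280
  Q–Florist2: 25 × 3 = 75
  Q–Florist3: 15 × 2 = 30
Total = 45 + 280 + 75 + 30 = 430.
(Supply check: P ships 45; Q ships 80.)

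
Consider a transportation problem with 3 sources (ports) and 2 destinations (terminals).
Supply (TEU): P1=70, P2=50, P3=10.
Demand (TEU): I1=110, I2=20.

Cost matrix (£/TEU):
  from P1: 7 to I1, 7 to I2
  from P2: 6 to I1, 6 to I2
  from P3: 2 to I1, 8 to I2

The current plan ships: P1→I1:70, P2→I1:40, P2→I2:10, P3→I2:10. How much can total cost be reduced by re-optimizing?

Current plan cost = 70·7 + 40·6 + 10·6 + 10·8 = £870.
Optimal plan:
  P1->I1: 50 × £7 = £350
  P1->I2: 20 × £7 = £140
  P2->I1: 50 × £6 = £300
  P3->I1: 10 × £2 = £20
Optimal cost = £810.
Saving = 870 − 810 = £60.

60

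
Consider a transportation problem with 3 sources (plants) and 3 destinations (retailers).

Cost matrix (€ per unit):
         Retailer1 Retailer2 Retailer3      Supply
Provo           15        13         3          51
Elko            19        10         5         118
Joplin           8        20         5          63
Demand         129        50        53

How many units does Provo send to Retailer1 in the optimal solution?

51

Solving gives:
  Provo–Retailer1: 51 × €15 = €765
  Elko–Retailer1: 15 × €19 = €285
  Elko–Retailer2: 50 × €10 = €500
  Elko–Retailer3: 53 × €5 = €265
  Joplin–Retailer1: 63 × €8 = €504
Total cost = €2319.
So Provo→Retailer1 carries 51 units.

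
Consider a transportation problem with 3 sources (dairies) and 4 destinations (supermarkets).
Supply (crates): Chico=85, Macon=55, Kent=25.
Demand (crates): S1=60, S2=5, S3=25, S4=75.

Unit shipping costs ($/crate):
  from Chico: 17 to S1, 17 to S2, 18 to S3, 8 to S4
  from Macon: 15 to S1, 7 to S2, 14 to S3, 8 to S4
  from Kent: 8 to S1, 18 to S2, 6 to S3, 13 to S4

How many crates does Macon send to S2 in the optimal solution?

5

The minimum-cost plan:
  Chico->S1: 10 crates
  Chico->S4: 75 crates
  Macon->S1: 50 crates
  Macon->S2: 5 crates
  Kent->S3: 25 crates
Total cost = $1705.
So Macon→S2 carries 5 crates.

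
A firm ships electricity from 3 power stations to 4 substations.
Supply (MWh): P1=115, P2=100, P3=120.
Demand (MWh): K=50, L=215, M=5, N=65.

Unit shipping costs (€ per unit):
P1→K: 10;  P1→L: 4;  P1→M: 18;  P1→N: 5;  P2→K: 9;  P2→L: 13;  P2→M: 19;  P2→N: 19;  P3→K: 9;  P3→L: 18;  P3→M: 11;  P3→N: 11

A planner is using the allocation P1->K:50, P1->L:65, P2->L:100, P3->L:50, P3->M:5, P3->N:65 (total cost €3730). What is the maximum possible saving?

750

Current plan cost = 50·10 + 65·4 + 100·13 + 50·18 + 5·11 + 65·11 = €3730.
Optimal plan:
  P1->L: 115 × €4 = €460
  P2->L: 100 × €13 = €1300
  P3->K: 50 × €9 = €450
  P3->M: 5 × €11 = €55
  P3->N: 65 × €11 = €715
Optimal cost = €2980.
Saving = 3730 − 2980 = €750.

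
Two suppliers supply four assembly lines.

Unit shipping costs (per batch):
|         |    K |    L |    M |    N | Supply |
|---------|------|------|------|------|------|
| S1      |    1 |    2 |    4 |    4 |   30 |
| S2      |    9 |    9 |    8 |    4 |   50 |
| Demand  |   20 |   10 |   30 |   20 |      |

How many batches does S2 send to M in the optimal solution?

Solving gives:
  S1->K: 20 × 1 = 20
  S1->L: 10 × 2 = 20
  S2->M: 30 × 8 = 240
  S2->N: 20 × 4 = 80
Total cost = 360.
So S2→M carries 30 batches.

30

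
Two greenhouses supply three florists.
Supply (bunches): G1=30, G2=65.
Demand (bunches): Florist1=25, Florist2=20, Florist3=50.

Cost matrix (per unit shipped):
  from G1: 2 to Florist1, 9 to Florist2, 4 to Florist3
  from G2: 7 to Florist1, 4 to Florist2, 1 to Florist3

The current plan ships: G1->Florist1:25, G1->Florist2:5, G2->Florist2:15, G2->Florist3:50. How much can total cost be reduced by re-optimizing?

10

Current plan cost = 25·2 + 5·9 + 15·4 + 50·1 = 205.
Optimal plan:
  G1–Florist1: 25 × 2 = 50
  G1–Florist3: 5 × 4 = 20
  G2–Florist2: 20 × 4 = 80
  G2–Florist3: 45 × 1 = 45
Optimal cost = 195.
Saving = 205 − 195 = 10.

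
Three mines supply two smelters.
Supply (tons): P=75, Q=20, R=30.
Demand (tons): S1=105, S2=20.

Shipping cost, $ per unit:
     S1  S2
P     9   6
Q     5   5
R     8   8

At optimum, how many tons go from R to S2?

Optimal shipments:
  P–S1: 55 × $9 = $495
  P–S2: 20 × $6 = $120
  Q–S1: 20 × $5 = $100
  R–S1: 30 × $8 = $240
Total cost = $955.
The route R→S2 is not used.

0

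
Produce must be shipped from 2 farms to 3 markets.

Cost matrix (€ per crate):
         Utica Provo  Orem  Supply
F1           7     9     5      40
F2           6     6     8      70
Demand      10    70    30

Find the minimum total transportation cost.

640

An optimal shipping plan:
  F1–Utica: 10 × €7 = €70
  F1–Orem: 30 × €5 = €150
  F2–Provo: 70 × €6 = €420
Total = 70 + 150 + 420 = €640.
(Supply check: F1 ships 40; F2 ships 70.)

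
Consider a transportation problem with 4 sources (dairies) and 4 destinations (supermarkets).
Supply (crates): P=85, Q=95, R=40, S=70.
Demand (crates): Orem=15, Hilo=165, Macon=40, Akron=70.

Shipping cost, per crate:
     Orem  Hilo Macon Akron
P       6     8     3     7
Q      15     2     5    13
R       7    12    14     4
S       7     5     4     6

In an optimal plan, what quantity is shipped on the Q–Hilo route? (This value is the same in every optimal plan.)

Solving gives:
  P->Orem: 15 × 6 = 90
  P->Macon: 40 × 3 = 120
  P->Akron: 30 × 7 = 210
  Q->Hilo: 95 × 2 = 190
  R->Akron: 40 × 4 = 160
  S->Hilo: 70 × 5 = 350
Total cost = 1120.
So Q→Hilo carries 95 crates.

95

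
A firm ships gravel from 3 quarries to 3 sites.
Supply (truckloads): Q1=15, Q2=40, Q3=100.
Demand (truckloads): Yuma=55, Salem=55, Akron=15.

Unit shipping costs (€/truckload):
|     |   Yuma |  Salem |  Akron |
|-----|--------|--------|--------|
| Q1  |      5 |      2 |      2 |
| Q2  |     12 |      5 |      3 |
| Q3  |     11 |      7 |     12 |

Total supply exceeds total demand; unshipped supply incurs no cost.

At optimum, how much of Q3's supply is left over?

30

An optimal plan:
  Q1->Yuma: 15 truckloads
  Q2->Salem: 25 truckloads
  Q2->Akron: 15 truckloads
  Q3->Yuma: 40 truckloads
  Q3->Salem: 30 truckloads
Total cost = €895.
Q3 ships 70 of its 100, leaving 30.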